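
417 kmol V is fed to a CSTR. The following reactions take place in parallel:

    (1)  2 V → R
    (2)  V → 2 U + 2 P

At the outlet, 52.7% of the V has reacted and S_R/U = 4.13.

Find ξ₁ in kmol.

Conversion of V: V consumed = 0.527 × 417 = 219.8 kmol = 2ξ₁ + 1ξ₂.
Selectivity: 1ξ₁ / (2ξ₂) = 4.13 → ξ₁ = 8.26 ξ₂.
Substitute: (2·8.26 + 1) ξ₂ = 219.8 → ξ₂ = 12.54 kmol, ξ₁ = 103.6 kmol.
Outlet amounts (n = n₀ + Σ ν·ξ):
  V: 417 − 2(103.6) − 1(12.54) = 197.2
  R: 0 + 1(103.6) = 103.6
  U: 0 + 2(12.54) = 25.09
  P: 0 + 2(12.54) = 25.09

ξ₁ = 104 kmol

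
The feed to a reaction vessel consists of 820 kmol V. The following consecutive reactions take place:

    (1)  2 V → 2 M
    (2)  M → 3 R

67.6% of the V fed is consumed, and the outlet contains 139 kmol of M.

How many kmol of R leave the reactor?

1250 kmol

Conversion of V: V consumed = 2ξ₁ = 0.676 × 820 → ξ₁ = 277.2 kmol.
M balance: n_M = 0 + 2ξ₁ − 1ξ₂ = 139 → ξ₂ = (2·277.2 − 139)/1 = 415.3 kmol.
Outlet amounts (n = n₀ + Σ ν·ξ):
  V: 820 − 2(277.2) = 265.7
  M: 0 + 2(277.2) − 1(415.3) = 139
  R: 0 + 3(415.3) = 1246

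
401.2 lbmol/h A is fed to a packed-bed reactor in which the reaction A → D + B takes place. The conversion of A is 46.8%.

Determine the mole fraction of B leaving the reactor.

0.319

A reacted = 0.468 × 401.2 = 187.8 lbmol/h; ν_A = −1, so ξ = 187.8/1 = 187.8 lbmol/h.
Outlet amounts (n = n₀ + ν ξ):
  A: 401.2 − 1(187.8) = 213.4
  D: 0 + 1(187.8) = 187.8
  B: 0 + 1(187.8) = 187.8
Total out = 589 lbmol/h; y_B = 187.8 / 589 = 0.3188.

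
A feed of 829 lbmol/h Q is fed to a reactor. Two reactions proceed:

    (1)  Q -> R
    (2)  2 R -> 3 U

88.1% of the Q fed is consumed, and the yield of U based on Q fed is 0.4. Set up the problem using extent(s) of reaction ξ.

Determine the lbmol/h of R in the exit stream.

Conversion of Q: Q consumed = 1ξ₁ = 0.881 × 829 → ξ₁ = 730.3 lbmol/h.
Yield of U: 3ξ₂ / 829 = 0.4 → ξ₂ = 110.5 lbmol/h.
Outlet amounts (n = n₀ + Σ ν·ξ):
  Q: 829 − 1(730.3) = 98.65
  R: 0 + 1(730.3) − 2(110.5) = 509.3
  U: 0 + 3(110.5) = 331.6

509 lbmol/h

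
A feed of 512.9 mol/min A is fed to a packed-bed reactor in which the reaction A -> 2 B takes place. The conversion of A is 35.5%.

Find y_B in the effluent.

0.524

A reacted = 0.355 × 512.9 = 182.1 mol/min; ν_A = −1, so ξ = 182.1/1 = 182.1 mol/min.
Outlet amounts (n = n₀ + ν ξ):
  A: 512.9 − 1(182.1) = 330.8
  B: 0 + 2(182.1) = 364.2
Total out = 695 mol/min; y_B = 364.2 / 695 = 0.524.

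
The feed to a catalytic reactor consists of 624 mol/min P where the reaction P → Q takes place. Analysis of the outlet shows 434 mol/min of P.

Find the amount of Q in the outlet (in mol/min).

190 mol/min

For P: n = n₀ − 1ξ → 434 = 624 − 1ξ, giving ξ = 190 mol/min.
Outlet amounts (n = n₀ + ν ξ):
  P: 624 − 1(190) = 434
  Q: 0 + 1(190) = 190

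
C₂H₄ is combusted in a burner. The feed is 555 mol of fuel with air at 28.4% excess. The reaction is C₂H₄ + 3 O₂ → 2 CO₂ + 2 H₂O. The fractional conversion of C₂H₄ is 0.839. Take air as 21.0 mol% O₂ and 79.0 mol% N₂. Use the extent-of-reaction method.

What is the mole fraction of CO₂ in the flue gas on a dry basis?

0.095

Stoichiometric O₂ = 3 × 555 = 1665 mol; O₂ fed = 1665 × 1.284 = 2138 mol.
N₂ fed = 2138 × 79/21 = 8042 mol.
Fuel reacted = 0.839 × 555 → ξ = 465.6 mol.
Outlet (n = n₀ + ν ξ):
  C₂H₄: 555 − 1(465.6) = 89.36
  O₂: 2138 − 3(465.6) = 740.9
  N₂: 8042 (inert)
  CO₂: 0 + 2(465.6) = 931.3
  H₂O: 0 + 2(465.6) = 931.3
Dry total = 9804 mol; y_CO₂ (dry) = 931.3 / 9804 = 0.09499.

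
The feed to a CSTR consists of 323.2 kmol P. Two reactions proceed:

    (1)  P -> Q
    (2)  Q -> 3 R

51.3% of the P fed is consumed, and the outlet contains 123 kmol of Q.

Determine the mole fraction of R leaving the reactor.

0.314

Conversion of P: P consumed = 1ξ₁ = 0.513 × 323.2 → ξ₁ = 165.8 kmol.
Q balance: n_Q = 0 + 1ξ₁ − 1ξ₂ = 123 → ξ₂ = (1·165.8 − 123)/1 = 42.8 kmol.
Outlet amounts (n = n₀ + Σ ν·ξ):
  P: 323.2 − 1(165.8) = 157.4
  Q: 0 + 1(165.8) − 1(42.8) = 123
  R: 0 + 3(42.8) = 128.4
Total out = 408.8 kmol; y_R = 128.4 / 408.8 = 0.3141.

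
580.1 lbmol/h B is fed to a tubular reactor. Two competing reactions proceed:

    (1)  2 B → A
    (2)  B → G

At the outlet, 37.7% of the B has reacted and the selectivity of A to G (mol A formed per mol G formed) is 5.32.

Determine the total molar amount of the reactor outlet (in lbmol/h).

480 lbmol/h

Conversion of B: B consumed = 0.377 × 580.1 = 218.7 lbmol/h = 2ξ₁ + 1ξ₂.
Selectivity: 1ξ₁ / (1ξ₂) = 5.32 → ξ₁ = 5.32 ξ₂.
Substitute: (2·5.32 + 1) ξ₂ = 218.7 → ξ₂ = 18.79 lbmol/h, ξ₁ = 99.95 lbmol/h.
Outlet amounts (n = n₀ + Σ ν·ξ):
  B: 580.1 − 2(99.95) − 1(18.79) = 361.4
  A: 0 + 1(99.95) = 99.95
  G: 0 + 1(18.79) = 18.79
Total out = 361.4 + 99.95 + 18.79 = 480.1 lbmol/h.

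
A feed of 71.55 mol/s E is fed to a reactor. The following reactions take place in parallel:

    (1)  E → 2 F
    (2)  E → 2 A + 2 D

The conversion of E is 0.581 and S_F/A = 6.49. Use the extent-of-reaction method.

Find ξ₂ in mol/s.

Conversion of E: E consumed = 0.581 × 71.55 = 41.57 mol/s = 1ξ₁ + 1ξ₂.
Selectivity: 2ξ₁ / (2ξ₂) = 6.49 → ξ₁ = 6.49 ξ₂.
Substitute: (1·6.49 + 1) ξ₂ = 41.57 → ξ₂ = 5.55 mol/s, ξ₁ = 36.02 mol/s.
Outlet amounts (n = n₀ + Σ ν·ξ):
  E: 71.55 − 1(36.02) − 1(5.55) = 29.98
  F: 0 + 2(36.02) = 72.04
  A: 0 + 2(5.55) = 11.1
  D: 0 + 2(5.55) = 11.1

ξ₂ = 5.55 mol/s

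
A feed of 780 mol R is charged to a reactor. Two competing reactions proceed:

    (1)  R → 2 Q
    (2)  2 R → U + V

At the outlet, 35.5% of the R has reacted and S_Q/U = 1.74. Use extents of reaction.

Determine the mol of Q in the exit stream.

168 mol

Conversion of R: R consumed = 0.355 × 780 = 276.9 mol = 1ξ₁ + 2ξ₂.
Selectivity: 2ξ₁ / (1ξ₂) = 1.74 → ξ₁ = 0.87 ξ₂.
Substitute: (1·0.87 + 2) ξ₂ = 276.9 → ξ₂ = 96.48 mol, ξ₁ = 83.94 mol.
Outlet amounts (n = n₀ + Σ ν·ξ):
  R: 780 − 1(83.94) − 2(96.48) = 503.1
  Q: 0 + 2(83.94) = 167.9
  U: 0 + 1(96.48) = 96.48
  V: 0 + 1(96.48) = 96.48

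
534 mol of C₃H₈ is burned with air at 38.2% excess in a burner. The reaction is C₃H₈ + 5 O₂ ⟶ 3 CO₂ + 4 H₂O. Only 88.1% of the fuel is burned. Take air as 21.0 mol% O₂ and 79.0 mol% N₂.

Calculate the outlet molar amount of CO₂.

1410 mol

Stoichiometric O₂ = 5 × 534 = 2670 mol; O₂ fed = 2670 × 1.382 = 3690 mol.
N₂ fed = 3690 × 79/21 = 13880 mol.
Fuel reacted = 0.881 × 534 → ξ = 470.5 mol.
Outlet (n = n₀ + ν ξ):
  C₃H₈: 534 − 1(470.5) = 63.55
  O₂: 3690 − 5(470.5) = 1338
  N₂: 13880 (inert)
  CO₂: 0 + 3(470.5) = 1411
  H₂O: 0 + 4(470.5) = 1882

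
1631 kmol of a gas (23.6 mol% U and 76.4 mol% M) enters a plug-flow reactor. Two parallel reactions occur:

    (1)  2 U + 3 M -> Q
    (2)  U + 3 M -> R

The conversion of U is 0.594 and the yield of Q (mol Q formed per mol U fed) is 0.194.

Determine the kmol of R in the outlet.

Yield of Q: 1ξ₁ / 384.9 = 0.194 → ξ₁ = 74.67 kmol.
Conversion of U: 2ξ₁ + 1ξ₂ = 0.594 × 384.9 = 228.6 → ξ₂ = 79.29 kmol.
Outlet amounts (n = n₀ + Σ ν·ξ):
  U: 384.9 − 2(74.67) − 1(79.29) = 156.3
  M: 1246 − 3(74.67) − 3(79.29) = 784.2
  Q: 0 + 1(74.67) = 74.67
  R: 0 + 1(79.29) = 79.29

79.3 kmol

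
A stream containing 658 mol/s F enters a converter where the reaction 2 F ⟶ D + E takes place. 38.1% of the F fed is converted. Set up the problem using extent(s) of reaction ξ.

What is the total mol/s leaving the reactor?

658 mol/s

F reacted = 0.381 × 658 = 250.7 mol/s; ν_F = −2, so ξ = 250.7/2 = 125.3 mol/s.
Outlet amounts (n = n₀ + ν ξ):
  F: 658 − 2(125.3) = 407.3
  D: 0 + 1(125.3) = 125.3
  E: 0 + 1(125.3) = 125.3
Total out = 407.3 + 125.3 + 125.3 = 658 mol/s.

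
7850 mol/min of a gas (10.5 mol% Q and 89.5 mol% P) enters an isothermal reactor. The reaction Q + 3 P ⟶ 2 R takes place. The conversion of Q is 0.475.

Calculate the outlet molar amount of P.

Q reacted = 0.475 × 824.2 = 391.5 mol/min; ν_Q = −1, so ξ = 391.5/1 = 391.5 mol/min.
Outlet amounts (n = n₀ + ν ξ):
  Q: 824.2 − 1(391.5) = 432.7
  P: 7026 − 3(391.5) = 5851
  R: 0 + 2(391.5) = 783

5850 mol/min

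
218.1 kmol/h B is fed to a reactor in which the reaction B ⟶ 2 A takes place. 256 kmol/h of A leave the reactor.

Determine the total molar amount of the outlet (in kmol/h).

346 kmol/h

For A: n = n₀ + 2ξ → 256 = 0 + 2ξ, giving ξ = 128 kmol/h.
Outlet amounts (n = n₀ + ν ξ):
  B: 218.1 − 1(128) = 90.1
  A: 0 + 2(128) = 256
Total out = 90.1 + 256 = 346.1 kmol/h.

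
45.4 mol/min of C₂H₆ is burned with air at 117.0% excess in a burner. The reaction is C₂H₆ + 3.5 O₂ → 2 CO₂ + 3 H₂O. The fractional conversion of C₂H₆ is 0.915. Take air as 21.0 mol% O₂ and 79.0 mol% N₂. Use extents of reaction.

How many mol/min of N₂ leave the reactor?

Stoichiometric O₂ = 3.5 × 45.4 = 158.9 mol/min; O₂ fed = 158.9 × 2.170 = 344.8 mol/min.
N₂ fed = 344.8 × 79/21 = 1297 mol/min.
Fuel reacted = 0.915 × 45.4 → ξ = 41.54 mol/min.
Outlet (n = n₀ + ν ξ):
  C₂H₆: 45.4 − 1(41.54) = 3.859
  O₂: 344.8 − 3.5(41.54) = 199.4
  N₂: 1297 (inert)
  CO₂: 0 + 2(41.54) = 83.08
  H₂O: 0 + 3(41.54) = 124.6

1300 mol/min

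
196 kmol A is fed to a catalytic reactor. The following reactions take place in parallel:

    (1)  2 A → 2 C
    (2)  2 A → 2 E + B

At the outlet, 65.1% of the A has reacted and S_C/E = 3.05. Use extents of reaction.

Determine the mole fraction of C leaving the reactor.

0.454

Conversion of A: A consumed = 0.651 × 196 = 127.6 kmol = 2ξ₁ + 2ξ₂.
Selectivity: 2ξ₁ / (2ξ₂) = 3.05 → ξ₁ = 3.05 ξ₂.
Substitute: (2·3.05 + 2) ξ₂ = 127.6 → ξ₂ = 15.75 kmol, ξ₁ = 48.05 kmol.
Outlet amounts (n = n₀ + Σ ν·ξ):
  A: 196 − 2(48.05) − 2(15.75) = 68.4
  C: 0 + 2(48.05) = 96.09
  E: 0 + 2(15.75) = 31.51
  B: 0 + 1(15.75) = 15.75
Total out = 211.8 kmol; y_C = 96.09 / 211.8 = 0.4538.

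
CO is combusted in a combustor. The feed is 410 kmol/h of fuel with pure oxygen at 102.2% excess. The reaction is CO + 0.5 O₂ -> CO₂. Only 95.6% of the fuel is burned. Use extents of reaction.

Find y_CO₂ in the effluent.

0.624

Stoichiometric O₂ = 0.5 × 410 = 205 kmol/h; O₂ fed = 205 × 2.022 = 414.5 kmol/h.
Fuel reacted = 0.956 × 410 → ξ = 392 kmol/h.
Outlet (n = n₀ + ν ξ):
  CO: 410 − 1(392) = 18.04
  O₂: 414.5 − 0.5(392) = 218.5
  CO₂: 0 + 1(392) = 392
Total out = 628.5 kmol/h; y_CO₂ = 392 / 628.5 = 0.6236.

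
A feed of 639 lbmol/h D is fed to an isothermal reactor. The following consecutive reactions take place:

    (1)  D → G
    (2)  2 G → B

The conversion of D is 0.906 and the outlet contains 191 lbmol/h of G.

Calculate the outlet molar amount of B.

194 lbmol/h

Conversion of D: D consumed = 1ξ₁ = 0.906 × 639 → ξ₁ = 578.9 lbmol/h.
G balance: n_G = 0 + 1ξ₁ − 2ξ₂ = 191 → ξ₂ = (1·578.9 − 191)/2 = 194 lbmol/h.
Outlet amounts (n = n₀ + Σ ν·ξ):
  D: 639 − 1(578.9) = 60.07
  G: 0 + 1(578.9) − 2(194) = 191
  B: 0 + 1(194) = 194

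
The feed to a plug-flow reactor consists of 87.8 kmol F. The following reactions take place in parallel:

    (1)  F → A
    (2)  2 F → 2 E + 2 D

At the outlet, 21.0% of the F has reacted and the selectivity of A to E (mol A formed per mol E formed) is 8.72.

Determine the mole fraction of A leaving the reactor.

Conversion of F: F consumed = 0.21 × 87.8 = 18.44 kmol = 1ξ₁ + 2ξ₂.
Selectivity: 1ξ₁ / (2ξ₂) = 8.72 → ξ₁ = 17.44 ξ₂.
Substitute: (1·17.44 + 2) ξ₂ = 18.44 → ξ₂ = 0.9485 kmol, ξ₁ = 16.54 kmol.
Outlet amounts (n = n₀ + Σ ν·ξ):
  F: 87.8 − 1(16.54) − 2(0.9485) = 69.36
  A: 0 + 1(16.54) = 16.54
  E: 0 + 2(0.9485) = 1.897
  D: 0 + 2(0.9485) = 1.897
Total out = 89.7 kmol; y_A = 16.54 / 89.7 = 0.1844.

0.184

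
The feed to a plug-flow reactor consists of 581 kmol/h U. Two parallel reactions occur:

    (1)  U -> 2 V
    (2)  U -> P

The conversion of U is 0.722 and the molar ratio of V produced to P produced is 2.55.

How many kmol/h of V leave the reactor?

Conversion of U: U consumed = 0.722 × 581 = 419.5 kmol/h = 1ξ₁ + 1ξ₂.
Selectivity: 2ξ₁ / (1ξ₂) = 2.55 → ξ₁ = 1.275 ξ₂.
Substitute: (1·1.275 + 1) ξ₂ = 419.5 → ξ₂ = 184.4 kmol/h, ξ₁ = 235.1 kmol/h.
Outlet amounts (n = n₀ + Σ ν·ξ):
  U: 581 − 1(235.1) − 1(184.4) = 161.5
  V: 0 + 2(235.1) = 470.2
  P: 0 + 1(184.4) = 184.4

470 kmol/h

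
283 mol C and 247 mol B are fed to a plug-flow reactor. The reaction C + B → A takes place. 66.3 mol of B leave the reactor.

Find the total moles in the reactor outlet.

For B: n = n₀ − 1ξ → 66.3 = 247 − 1ξ, giving ξ = 180.7 mol.
Outlet amounts (n = n₀ + ν ξ):
  C: 283 − 1(180.7) = 102.3
  B: 247 − 1(180.7) = 66.3
  A: 0 + 1(180.7) = 180.7
Total out = 102.3 + 66.3 + 180.7 = 349.3 mol.

349 mol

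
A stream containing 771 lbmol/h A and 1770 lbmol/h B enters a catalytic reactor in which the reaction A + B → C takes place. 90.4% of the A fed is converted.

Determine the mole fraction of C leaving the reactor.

A reacted = 0.904 × 771 = 697 lbmol/h; ν_A = −1, so ξ = 697/1 = 697 lbmol/h.
Outlet amounts (n = n₀ + ν ξ):
  A: 771 − 1(697) = 74.02
  B: 1770 − 1(697) = 1073
  C: 0 + 1(697) = 697
Total out = 1844 lbmol/h; y_C = 697 / 1844 = 0.378.

0.378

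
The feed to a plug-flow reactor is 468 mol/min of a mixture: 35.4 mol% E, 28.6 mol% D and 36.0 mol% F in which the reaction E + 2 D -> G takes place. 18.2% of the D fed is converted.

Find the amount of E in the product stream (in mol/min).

153 mol/min

D reacted = 0.182 × 133.8 = 24.36 mol/min; ν_D = −2, so ξ = 24.36/2 = 12.18 mol/min.
Outlet amounts (n = n₀ + ν ξ):
  E: 165.7 − 1(12.18) = 153.5
  D: 133.8 − 2(12.18) = 109.5
  G: 0 + 1(12.18) = 12.18
  F: 168.5 (inert)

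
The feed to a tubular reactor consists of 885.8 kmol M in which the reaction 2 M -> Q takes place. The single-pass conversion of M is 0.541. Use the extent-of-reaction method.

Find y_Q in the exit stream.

0.371

M reacted = 0.541 × 885.8 = 479.2 kmol; ν_M = −2, so ξ = 479.2/2 = 239.6 kmol.
Outlet amounts (n = n₀ + ν ξ):
  M: 885.8 − 2(239.6) = 406.6
  Q: 0 + 1(239.6) = 239.6
Total out = 646.2 kmol; y_Q = 239.6 / 646.2 = 0.3708.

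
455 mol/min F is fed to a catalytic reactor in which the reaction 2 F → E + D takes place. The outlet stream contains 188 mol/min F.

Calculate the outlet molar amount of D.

134 mol/min

For F: n = n₀ − 2ξ → 188 = 455 − 2ξ, giving ξ = 133.5 mol/min.
Outlet amounts (n = n₀ + ν ξ):
  F: 455 − 2(133.5) = 188
  E: 0 + 1(133.5) = 133.5
  D: 0 + 1(133.5) = 133.5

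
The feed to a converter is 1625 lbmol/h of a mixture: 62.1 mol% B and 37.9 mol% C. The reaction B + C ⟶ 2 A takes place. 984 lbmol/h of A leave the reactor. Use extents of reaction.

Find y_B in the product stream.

0.318

For A: n = n₀ + 2ξ → 984 = 0 + 2ξ, giving ξ = 492 lbmol/h.
Outlet amounts (n = n₀ + ν ξ):
  B: 1009 − 1(492) = 517.1
  C: 615.9 − 1(492) = 123.9
  A: 0 + 2(492) = 984
Total out = 1625 lbmol/h; y_B = 517.1 / 1625 = 0.3182.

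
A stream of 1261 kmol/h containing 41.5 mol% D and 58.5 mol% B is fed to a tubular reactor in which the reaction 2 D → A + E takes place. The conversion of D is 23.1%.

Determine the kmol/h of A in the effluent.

60.4 kmol/h

D reacted = 0.231 × 523.3 = 120.9 kmol/h; ν_D = −2, so ξ = 120.9/2 = 60.44 kmol/h.
Outlet amounts (n = n₀ + ν ξ):
  D: 523.3 − 2(60.44) = 402.4
  A: 0 + 1(60.44) = 60.44
  E: 0 + 1(60.44) = 60.44
  B: 737.7 (inert)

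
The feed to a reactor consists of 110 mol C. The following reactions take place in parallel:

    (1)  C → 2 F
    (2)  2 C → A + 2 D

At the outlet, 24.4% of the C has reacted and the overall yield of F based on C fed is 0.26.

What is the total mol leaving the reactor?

Yield of F: 2ξ₁ / 110 = 0.26 → ξ₁ = 14.3 mol.
Conversion of C: 1ξ₁ + 2ξ₂ = 0.244 × 110 = 26.84 → ξ₂ = 6.27 mol.
Outlet amounts (n = n₀ + Σ ν·ξ):
  C: 110 − 1(14.3) − 2(6.27) = 83.16
  F: 0 + 2(14.3) = 28.6
  A: 0 + 1(6.27) = 6.27
  D: 0 + 2(6.27) = 12.54
Total out = 83.16 + 28.6 + 6.27 + 12.54 = 130.6 mol.

131 mol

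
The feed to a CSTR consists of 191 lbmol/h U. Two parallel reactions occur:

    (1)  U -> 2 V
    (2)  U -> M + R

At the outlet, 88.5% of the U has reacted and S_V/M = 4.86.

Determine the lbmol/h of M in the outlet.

49.3 lbmol/h

Conversion of U: U consumed = 0.885 × 191 = 169 lbmol/h = 1ξ₁ + 1ξ₂.
Selectivity: 2ξ₁ / (1ξ₂) = 4.86 → ξ₁ = 2.43 ξ₂.
Substitute: (1·2.43 + 1) ξ₂ = 169 → ξ₂ = 49.28 lbmol/h, ξ₁ = 119.8 lbmol/h.
Outlet amounts (n = n₀ + Σ ν·ξ):
  U: 191 − 1(119.8) − 1(49.28) = 21.97
  V: 0 + 2(119.8) = 239.5
  M: 0 + 1(49.28) = 49.28
  R: 0 + 1(49.28) = 49.28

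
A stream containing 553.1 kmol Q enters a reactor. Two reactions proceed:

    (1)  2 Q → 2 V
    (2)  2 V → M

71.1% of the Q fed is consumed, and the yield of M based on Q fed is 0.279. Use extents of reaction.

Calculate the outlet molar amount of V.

Conversion of Q: Q consumed = 2ξ₁ = 0.711 × 553.1 → ξ₁ = 196.6 kmol.
Yield of M: 1ξ₂ / 553.1 = 0.279 → ξ₂ = 154.3 kmol.
Outlet amounts (n = n₀ + Σ ν·ξ):
  Q: 553.1 − 2(196.6) = 159.8
  V: 0 + 2(196.6) − 2(154.3) = 84.62
  M: 0 + 1(154.3) = 154.3

84.6 kmol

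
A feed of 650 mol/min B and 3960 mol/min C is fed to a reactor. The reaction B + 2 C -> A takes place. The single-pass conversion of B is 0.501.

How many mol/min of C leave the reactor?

B reacted = 0.501 × 650 = 325.6 mol/min; ν_B = −1, so ξ = 325.6/1 = 325.6 mol/min.
Outlet amounts (n = n₀ + ν ξ):
  B: 650 − 1(325.6) = 324.4
  C: 3960 − 2(325.6) = 3309
  A: 0 + 1(325.6) = 325.6

3310 mol/min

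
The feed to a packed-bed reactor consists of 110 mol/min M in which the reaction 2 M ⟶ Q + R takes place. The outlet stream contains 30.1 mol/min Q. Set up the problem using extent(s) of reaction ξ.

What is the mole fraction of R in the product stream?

0.274

For Q: n = n₀ + 1ξ → 30.1 = 0 + 1ξ, giving ξ = 30.1 mol/min.
Outlet amounts (n = n₀ + ν ξ):
  M: 110 − 2(30.1) = 49.8
  Q: 0 + 1(30.1) = 30.1
  R: 0 + 1(30.1) = 30.1
Total out = 110 mol/min; y_R = 30.1 / 110 = 0.2736.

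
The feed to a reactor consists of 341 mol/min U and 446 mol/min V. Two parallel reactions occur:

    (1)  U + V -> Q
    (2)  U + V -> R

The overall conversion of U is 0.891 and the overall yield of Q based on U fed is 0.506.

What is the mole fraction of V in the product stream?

Yield of Q: 1ξ₁ / 341 = 0.506 → ξ₁ = 172.5 mol/min.
Conversion of U: 1ξ₁ + 1ξ₂ = 0.891 × 341 = 303.8 → ξ₂ = 131.3 mol/min.
Outlet amounts (n = n₀ + Σ ν·ξ):
  U: 341 − 1(172.5) − 1(131.3) = 37.17
  V: 446 − 1(172.5) − 1(131.3) = 142.2
  Q: 0 + 1(172.5) = 172.5
  R: 0 + 1(131.3) = 131.3
Total out = 483.2 mol/min; y_V = 142.2 / 483.2 = 0.2942.

0.294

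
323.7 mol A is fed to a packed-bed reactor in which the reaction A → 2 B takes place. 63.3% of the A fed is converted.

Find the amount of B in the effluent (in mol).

A reacted = 0.633 × 323.7 = 204.9 mol; ν_A = −1, so ξ = 204.9/1 = 204.9 mol.
Outlet amounts (n = n₀ + ν ξ):
  A: 323.7 − 1(204.9) = 118.8
  B: 0 + 2(204.9) = 409.8

410 mol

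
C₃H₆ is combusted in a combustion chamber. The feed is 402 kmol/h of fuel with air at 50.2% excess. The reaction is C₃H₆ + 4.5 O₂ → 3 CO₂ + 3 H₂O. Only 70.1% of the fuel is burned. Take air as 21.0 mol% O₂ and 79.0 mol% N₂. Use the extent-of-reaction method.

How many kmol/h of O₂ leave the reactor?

1450 kmol/h

Stoichiometric O₂ = 4.5 × 402 = 1809 kmol/h; O₂ fed = 1809 × 1.502 = 2717 kmol/h.
N₂ fed = 2717 × 79/21 = 10220 kmol/h.
Fuel reacted = 0.701 × 402 → ξ = 281.8 kmol/h.
Outlet (n = n₀ + ν ξ):
  C₃H₆: 402 − 1(281.8) = 120.2
  O₂: 2717 − 4.5(281.8) = 1449
  N₂: 10220 (inert)
  CO₂: 0 + 3(281.8) = 845.4
  H₂O: 0 + 3(281.8) = 845.4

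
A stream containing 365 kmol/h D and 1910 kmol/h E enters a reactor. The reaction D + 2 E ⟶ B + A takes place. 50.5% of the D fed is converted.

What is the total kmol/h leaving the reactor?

2090 kmol/h

D reacted = 0.505 × 365 = 184.3 kmol/h; ν_D = −1, so ξ = 184.3/1 = 184.3 kmol/h.
Outlet amounts (n = n₀ + ν ξ):
  D: 365 − 1(184.3) = 180.7
  E: 1910 − 2(184.3) = 1541
  B: 0 + 1(184.3) = 184.3
  A: 0 + 1(184.3) = 184.3
Total out = 180.7 + 1541 + 184.3 + 184.3 = 2091 kmol/h.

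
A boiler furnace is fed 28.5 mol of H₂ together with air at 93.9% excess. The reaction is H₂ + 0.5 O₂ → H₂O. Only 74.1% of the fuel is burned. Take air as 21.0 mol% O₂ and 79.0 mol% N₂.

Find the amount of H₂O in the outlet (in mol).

21.1 mol

Stoichiometric O₂ = 0.5 × 28.5 = 14.25 mol; O₂ fed = 14.25 × 1.939 = 27.63 mol.
N₂ fed = 27.63 × 79/21 = 103.9 mol.
Fuel reacted = 0.741 × 28.5 → ξ = 21.12 mol.
Outlet (n = n₀ + ν ξ):
  H₂: 28.5 − 1(21.12) = 7.381
  O₂: 27.63 − 0.5(21.12) = 17.07
  N₂: 103.9 (inert)
  H₂O: 0 + 1(21.12) = 21.12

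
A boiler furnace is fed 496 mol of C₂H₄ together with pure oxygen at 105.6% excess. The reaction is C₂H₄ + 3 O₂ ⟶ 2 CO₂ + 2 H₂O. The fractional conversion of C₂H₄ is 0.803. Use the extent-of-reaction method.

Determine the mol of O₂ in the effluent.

Stoichiometric O₂ = 3 × 496 = 1488 mol; O₂ fed = 1488 × 2.056 = 3059 mol.
Fuel reacted = 0.803 × 496 → ξ = 398.3 mol.
Outlet (n = n₀ + ν ξ):
  C₂H₄: 496 − 1(398.3) = 97.71
  O₂: 3059 − 3(398.3) = 1864
  CO₂: 0 + 2(398.3) = 796.6
  H₂O: 0 + 2(398.3) = 796.6

1860 mol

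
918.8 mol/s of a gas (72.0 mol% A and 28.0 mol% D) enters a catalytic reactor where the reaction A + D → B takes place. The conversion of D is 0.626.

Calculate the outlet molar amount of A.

500 mol/s

D reacted = 0.626 × 257.3 = 161 mol/s; ν_D = −1, so ξ = 161/1 = 161 mol/s.
Outlet amounts (n = n₀ + ν ξ):
  A: 661.5 − 1(161) = 500.5
  D: 257.3 − 1(161) = 96.22
  B: 0 + 1(161) = 161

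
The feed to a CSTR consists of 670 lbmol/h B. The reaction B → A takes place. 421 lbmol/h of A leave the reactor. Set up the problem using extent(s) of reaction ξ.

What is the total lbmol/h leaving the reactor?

670 lbmol/h

For A: n = n₀ + 1ξ → 421 = 0 + 1ξ, giving ξ = 421 lbmol/h.
Outlet amounts (n = n₀ + ν ξ):
  B: 670 − 1(421) = 249
  A: 0 + 1(421) = 421
Total out = 249 + 421 = 670 lbmol/h.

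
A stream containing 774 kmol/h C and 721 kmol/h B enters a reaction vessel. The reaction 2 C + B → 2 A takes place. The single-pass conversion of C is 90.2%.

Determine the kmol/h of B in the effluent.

372 kmol/h

C reacted = 0.902 × 774 = 698.1 kmol/h; ν_C = −2, so ξ = 698.1/2 = 349.1 kmol/h.
Outlet amounts (n = n₀ + ν ξ):
  C: 774 − 2(349.1) = 75.85
  B: 721 − 1(349.1) = 371.9
  A: 0 + 2(349.1) = 698.1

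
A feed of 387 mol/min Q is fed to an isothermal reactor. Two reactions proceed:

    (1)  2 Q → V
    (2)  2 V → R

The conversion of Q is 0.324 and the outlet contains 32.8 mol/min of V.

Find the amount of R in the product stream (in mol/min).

14.9 mol/min

Conversion of Q: Q consumed = 2ξ₁ = 0.324 × 387 → ξ₁ = 62.69 mol/min.
V balance: n_V = 0 + 1ξ₁ − 2ξ₂ = 32.8 → ξ₂ = (1·62.69 − 32.8)/2 = 14.95 mol/min.
Outlet amounts (n = n₀ + Σ ν·ξ):
  Q: 387 − 2(62.69) = 261.6
  V: 0 + 1(62.69) − 2(14.95) = 32.8
  R: 0 + 1(14.95) = 14.95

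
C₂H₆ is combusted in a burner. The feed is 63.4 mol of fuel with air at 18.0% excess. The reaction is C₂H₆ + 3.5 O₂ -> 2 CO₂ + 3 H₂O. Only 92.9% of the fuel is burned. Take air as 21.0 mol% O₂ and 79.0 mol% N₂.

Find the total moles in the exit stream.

Stoichiometric O₂ = 3.5 × 63.4 = 221.9 mol; O₂ fed = 221.9 × 1.180 = 261.8 mol.
N₂ fed = 261.8 × 79/21 = 985 mol.
Fuel reacted = 0.929 × 63.4 → ξ = 58.9 mol.
Outlet (n = n₀ + ν ξ):
  C₂H₆: 63.4 − 1(58.9) = 4.501
  O₂: 261.8 − 3.5(58.9) = 55.7
  N₂: 985 (inert)
  CO₂: 0 + 2(58.9) = 117.8
  H₂O: 0 + 3(58.9) = 176.7
Total out = 4.501 + 55.7 + 985 + 117.8 + 176.7 = 1340 mol.

1340 mol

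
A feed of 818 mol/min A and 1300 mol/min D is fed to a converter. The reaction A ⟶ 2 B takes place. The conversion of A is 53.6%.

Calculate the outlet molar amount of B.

A reacted = 0.536 × 818 = 438.4 mol/min; ν_A = −1, so ξ = 438.4/1 = 438.4 mol/min.
Outlet amounts (n = n₀ + ν ξ):
  A: 818 − 1(438.4) = 379.6
  B: 0 + 2(438.4) = 876.9
  D: 1300 (inert)

877 mol/min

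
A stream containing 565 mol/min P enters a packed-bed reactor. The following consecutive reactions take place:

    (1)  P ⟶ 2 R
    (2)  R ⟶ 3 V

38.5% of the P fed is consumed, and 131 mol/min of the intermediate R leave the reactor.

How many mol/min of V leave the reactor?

912 mol/min

Conversion of P: P consumed = 1ξ₁ = 0.385 × 565 → ξ₁ = 217.5 mol/min.
R balance: n_R = 0 + 2ξ₁ − 1ξ₂ = 131 → ξ₂ = (2·217.5 − 131)/1 = 304.1 mol/min.
Outlet amounts (n = n₀ + Σ ν·ξ):
  P: 565 − 1(217.5) = 347.5
  R: 0 + 2(217.5) − 1(304.1) = 131
  V: 0 + 3(304.1) = 912.2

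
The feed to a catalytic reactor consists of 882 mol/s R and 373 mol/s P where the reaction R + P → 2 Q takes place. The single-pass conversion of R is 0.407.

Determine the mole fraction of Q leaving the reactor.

0.572

R reacted = 0.407 × 882 = 359 mol/s; ν_R = −1, so ξ = 359/1 = 359 mol/s.
Outlet amounts (n = n₀ + ν ξ):
  R: 882 − 1(359) = 523
  P: 373 − 1(359) = 14.03
  Q: 0 + 2(359) = 717.9
Total out = 1255 mol/s; y_Q = 717.9 / 1255 = 0.5721.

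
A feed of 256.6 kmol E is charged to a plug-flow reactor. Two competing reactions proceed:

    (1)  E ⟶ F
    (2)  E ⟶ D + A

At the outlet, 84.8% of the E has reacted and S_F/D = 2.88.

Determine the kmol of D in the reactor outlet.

56.1 kmol

Conversion of E: E consumed = 0.848 × 256.6 = 217.6 kmol = 1ξ₁ + 1ξ₂.
Selectivity: 1ξ₁ / (1ξ₂) = 2.88 → ξ₁ = 2.88 ξ₂.
Substitute: (1·2.88 + 1) ξ₂ = 217.6 → ξ₂ = 56.08 kmol, ξ₁ = 161.5 kmol.
Outlet amounts (n = n₀ + Σ ν·ξ):
  E: 256.6 − 1(161.5) − 1(56.08) = 39
  F: 0 + 1(161.5) = 161.5
  D: 0 + 1(56.08) = 56.08
  A: 0 + 1(56.08) = 56.08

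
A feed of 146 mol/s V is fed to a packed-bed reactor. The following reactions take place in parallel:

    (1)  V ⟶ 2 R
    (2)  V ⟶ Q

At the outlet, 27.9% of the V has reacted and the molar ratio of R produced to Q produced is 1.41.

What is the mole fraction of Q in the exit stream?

Conversion of V: V consumed = 0.279 × 146 = 40.73 mol/s = 1ξ₁ + 1ξ₂.
Selectivity: 2ξ₁ / (1ξ₂) = 1.41 → ξ₁ = 0.705 ξ₂.
Substitute: (1·0.705 + 1) ξ₂ = 40.73 → ξ₂ = 23.89 mol/s, ξ₁ = 16.84 mol/s.
Outlet amounts (n = n₀ + Σ ν·ξ):
  V: 146 − 1(16.84) − 1(23.89) = 105.3
  R: 0 + 2(16.84) = 33.69
  Q: 0 + 1(23.89) = 23.89
Total out = 162.8 mol/s; y_Q = 23.89 / 162.8 = 0.1467.

0.147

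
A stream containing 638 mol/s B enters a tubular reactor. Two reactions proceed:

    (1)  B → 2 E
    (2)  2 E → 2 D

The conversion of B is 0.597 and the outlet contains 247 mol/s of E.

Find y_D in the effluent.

0.505

Conversion of B: B consumed = 1ξ₁ = 0.597 × 638 → ξ₁ = 380.9 mol/s.
E balance: n_E = 0 + 2ξ₁ − 2ξ₂ = 247 → ξ₂ = (2·380.9 − 247)/2 = 257.4 mol/s.
Outlet amounts (n = n₀ + Σ ν·ξ):
  B: 638 − 1(380.9) = 257.1
  E: 0 + 2(380.9) − 2(257.4) = 247
  D: 0 + 2(257.4) = 514.8
Total out = 1019 mol/s; y_D = 514.8 / 1019 = 0.5052.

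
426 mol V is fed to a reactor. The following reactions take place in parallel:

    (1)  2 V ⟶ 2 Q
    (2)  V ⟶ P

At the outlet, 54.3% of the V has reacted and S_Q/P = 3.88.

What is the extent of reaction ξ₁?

ξ₁ = 92 mol

Conversion of V: V consumed = 0.543 × 426 = 231.3 mol = 2ξ₁ + 1ξ₂.
Selectivity: 2ξ₁ / (1ξ₂) = 3.88 → ξ₁ = 1.94 ξ₂.
Substitute: (2·1.94 + 1) ξ₂ = 231.3 → ξ₂ = 47.4 mol, ξ₁ = 91.96 mol.
Outlet amounts (n = n₀ + Σ ν·ξ):
  V: 426 − 2(91.96) − 1(47.4) = 194.7
  Q: 0 + 2(91.96) = 183.9
  P: 0 + 1(47.4) = 47.4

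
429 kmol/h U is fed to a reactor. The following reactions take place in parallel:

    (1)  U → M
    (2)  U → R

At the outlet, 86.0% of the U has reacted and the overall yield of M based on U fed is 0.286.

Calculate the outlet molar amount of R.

Yield of M: 1ξ₁ / 429 = 0.286 → ξ₁ = 122.7 kmol/h.
Conversion of U: 1ξ₁ + 1ξ₂ = 0.86 × 429 = 368.9 → ξ₂ = 246.2 kmol/h.
Outlet amounts (n = n₀ + Σ ν·ξ):
  U: 429 − 1(122.7) − 1(246.2) = 60.06
  M: 0 + 1(122.7) = 122.7
  R: 0 + 1(246.2) = 246.2

246 kmol/h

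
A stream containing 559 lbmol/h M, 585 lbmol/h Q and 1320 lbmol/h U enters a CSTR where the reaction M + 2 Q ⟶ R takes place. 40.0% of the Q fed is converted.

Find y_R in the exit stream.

0.0525

Q reacted = 0.4 × 585 = 234 lbmol/h; ν_Q = −2, so ξ = 234/2 = 117 lbmol/h.
Outlet amounts (n = n₀ + ν ξ):
  M: 559 − 1(117) = 442
  Q: 585 − 2(117) = 351
  R: 0 + 1(117) = 117
  U: 1320 (inert)
Total out = 2230 lbmol/h; y_R = 117 / 2230 = 0.05247.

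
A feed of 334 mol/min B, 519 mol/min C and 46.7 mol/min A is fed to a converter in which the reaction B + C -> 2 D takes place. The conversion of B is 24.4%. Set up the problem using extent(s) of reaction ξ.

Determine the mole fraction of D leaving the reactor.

0.181

B reacted = 0.244 × 334 = 81.5 mol/min; ν_B = −1, so ξ = 81.5/1 = 81.5 mol/min.
Outlet amounts (n = n₀ + ν ξ):
  B: 334 − 1(81.5) = 252.5
  C: 519 − 1(81.5) = 437.5
  D: 0 + 2(81.5) = 163
  A: 46.7 (inert)
Total out = 899.7 mol/min; y_D = 163 / 899.7 = 0.1812.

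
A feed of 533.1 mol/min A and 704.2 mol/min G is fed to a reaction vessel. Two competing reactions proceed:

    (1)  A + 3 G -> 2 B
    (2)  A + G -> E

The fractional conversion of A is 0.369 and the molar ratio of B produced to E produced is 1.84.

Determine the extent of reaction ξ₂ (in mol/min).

ξ₂ = 102 mol/min

Conversion of A: A consumed = 0.369 × 533.1 = 196.7 mol/min = 1ξ₁ + 1ξ₂.
Selectivity: 2ξ₁ / (1ξ₂) = 1.84 → ξ₁ = 0.92 ξ₂.
Substitute: (1·0.92 + 1) ξ₂ = 196.7 → ξ₂ = 102.5 mol/min, ξ₁ = 94.26 mol/min.
Outlet amounts (n = n₀ + Σ ν·ξ):
  A: 533.1 − 1(94.26) − 1(102.5) = 336.4
  G: 704.2 − 3(94.26) − 1(102.5) = 319
  B: 0 + 2(94.26) = 188.5
  E: 0 + 1(102.5) = 102.5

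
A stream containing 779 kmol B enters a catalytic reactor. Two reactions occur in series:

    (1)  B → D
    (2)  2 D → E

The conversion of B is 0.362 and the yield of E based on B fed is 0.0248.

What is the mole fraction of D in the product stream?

Conversion of B: B consumed = 1ξ₁ = 0.362 × 779 → ξ₁ = 282 kmol.
Yield of E: 1ξ₂ / 779 = 0.0248 → ξ₂ = 19.32 kmol.
Outlet amounts (n = n₀ + Σ ν·ξ):
  B: 779 − 1(282) = 497
  D: 0 + 1(282) − 2(19.32) = 243.4
  E: 0 + 1(19.32) = 19.32
Total out = 759.7 kmol; y_D = 243.4 / 759.7 = 0.3203.

0.32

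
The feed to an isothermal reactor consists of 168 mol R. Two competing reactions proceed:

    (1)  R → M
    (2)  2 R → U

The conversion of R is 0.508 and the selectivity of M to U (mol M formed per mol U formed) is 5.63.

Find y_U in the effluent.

0.0713

Conversion of R: R consumed = 0.508 × 168 = 85.34 mol = 1ξ₁ + 2ξ₂.
Selectivity: 1ξ₁ / (1ξ₂) = 5.63 → ξ₁ = 5.63 ξ₂.
Substitute: (1·5.63 + 2) ξ₂ = 85.34 → ξ₂ = 11.19 mol, ξ₁ = 62.97 mol.
Outlet amounts (n = n₀ + Σ ν·ξ):
  R: 168 − 1(62.97) − 2(11.19) = 82.66
  M: 0 + 1(62.97) = 62.97
  U: 0 + 1(11.19) = 11.19
Total out = 156.8 mol; y_U = 11.19 / 156.8 = 0.07133.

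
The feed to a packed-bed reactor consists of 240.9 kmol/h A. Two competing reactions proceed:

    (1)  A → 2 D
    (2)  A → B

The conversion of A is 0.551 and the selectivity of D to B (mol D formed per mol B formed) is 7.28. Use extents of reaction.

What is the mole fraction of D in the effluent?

0.604

Conversion of A: A consumed = 0.551 × 240.9 = 132.7 kmol/h = 1ξ₁ + 1ξ₂.
Selectivity: 2ξ₁ / (1ξ₂) = 7.28 → ξ₁ = 3.64 ξ₂.
Substitute: (1·3.64 + 1) ξ₂ = 132.7 → ξ₂ = 28.61 kmol/h, ξ₁ = 104.1 kmol/h.
Outlet amounts (n = n₀ + Σ ν·ξ):
  A: 240.9 − 1(104.1) − 1(28.61) = 108.2
  D: 0 + 2(104.1) = 208.3
  B: 0 + 1(28.61) = 28.61
Total out = 345 kmol/h; y_D = 208.3 / 345 = 0.6036.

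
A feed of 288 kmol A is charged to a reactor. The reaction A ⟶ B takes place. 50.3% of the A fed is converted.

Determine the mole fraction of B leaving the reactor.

A reacted = 0.503 × 288 = 144.9 kmol; ν_A = −1, so ξ = 144.9/1 = 144.9 kmol.
Outlet amounts (n = n₀ + ν ξ):
  A: 288 − 1(144.9) = 143.1
  B: 0 + 1(144.9) = 144.9
Total out = 288 kmol; y_B = 144.9 / 288 = 0.503.

0.503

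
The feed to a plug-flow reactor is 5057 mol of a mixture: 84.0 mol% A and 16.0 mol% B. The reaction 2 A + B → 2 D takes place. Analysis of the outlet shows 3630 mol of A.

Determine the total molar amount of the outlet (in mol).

4750 mol

For A: n = n₀ − 2ξ → 3630 = 4248 − 2ξ, giving ξ = 308.9 mol.
Outlet amounts (n = n₀ + ν ξ):
  A: 4248 − 2(308.9) = 3630
  B: 809.1 − 1(308.9) = 500.2
  D: 0 + 2(308.9) = 617.9
Total out = 3630 + 500.2 + 617.9 = 4748 mol.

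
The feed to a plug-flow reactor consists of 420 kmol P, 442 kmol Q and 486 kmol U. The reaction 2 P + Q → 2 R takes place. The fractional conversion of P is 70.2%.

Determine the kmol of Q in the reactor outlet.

295 kmol

P reacted = 0.702 × 420 = 294.8 kmol; ν_P = −2, so ξ = 294.8/2 = 147.4 kmol.
Outlet amounts (n = n₀ + ν ξ):
  P: 420 − 2(147.4) = 125.2
  Q: 442 − 1(147.4) = 294.6
  R: 0 + 2(147.4) = 294.8
  U: 486 (inert)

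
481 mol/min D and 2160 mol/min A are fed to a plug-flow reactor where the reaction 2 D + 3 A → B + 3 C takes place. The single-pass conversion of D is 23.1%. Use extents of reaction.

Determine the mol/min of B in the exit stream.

D reacted = 0.231 × 481 = 111.1 mol/min; ν_D = −2, so ξ = 111.1/2 = 55.56 mol/min.
Outlet amounts (n = n₀ + ν ξ):
  D: 481 − 2(55.56) = 369.9
  A: 2160 − 3(55.56) = 1993
  B: 0 + 1(55.56) = 55.56
  C: 0 + 3(55.56) = 166.7

55.6 mol/min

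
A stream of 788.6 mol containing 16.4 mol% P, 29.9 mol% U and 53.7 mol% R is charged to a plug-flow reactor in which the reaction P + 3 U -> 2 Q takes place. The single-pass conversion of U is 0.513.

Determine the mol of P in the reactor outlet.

U reacted = 0.513 × 235.8 = 121 mol; ν_U = −3, so ξ = 121/3 = 40.32 mol.
Outlet amounts (n = n₀ + ν ξ):
  P: 129.3 − 1(40.32) = 89.01
  U: 235.8 − 3(40.32) = 114.8
  Q: 0 + 2(40.32) = 80.64
  R: 423.5 (inert)

89 mol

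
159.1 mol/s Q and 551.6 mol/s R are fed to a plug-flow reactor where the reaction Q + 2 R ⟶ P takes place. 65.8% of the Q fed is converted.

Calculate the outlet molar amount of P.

105 mol/s

Q reacted = 0.658 × 159.1 = 104.7 mol/s; ν_Q = −1, so ξ = 104.7/1 = 104.7 mol/s.
Outlet amounts (n = n₀ + ν ξ):
  Q: 159.1 − 1(104.7) = 54.41
  R: 551.6 − 2(104.7) = 342.2
  P: 0 + 1(104.7) = 104.7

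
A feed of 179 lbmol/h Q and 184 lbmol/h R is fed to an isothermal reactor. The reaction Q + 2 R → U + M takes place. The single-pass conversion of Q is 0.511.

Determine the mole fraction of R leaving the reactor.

Q reacted = 0.511 × 179 = 91.47 lbmol/h; ν_Q = −1, so ξ = 91.47/1 = 91.47 lbmol/h.
Outlet amounts (n = n₀ + ν ξ):
  Q: 179 − 1(91.47) = 87.53
  R: 184 − 2(91.47) = 1.062
  U: 0 + 1(91.47) = 91.47
  M: 0 + 1(91.47) = 91.47
Total out = 271.5 lbmol/h; y_R = 1.062 / 271.5 = 0.003911.

0.00391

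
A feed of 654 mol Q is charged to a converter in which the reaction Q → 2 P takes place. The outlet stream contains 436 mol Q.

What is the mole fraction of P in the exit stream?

0.5

For Q: n = n₀ − 1ξ → 436 = 654 − 1ξ, giving ξ = 218 mol.
Outlet amounts (n = n₀ + ν ξ):
  Q: 654 − 1(218) = 436
  P: 0 + 2(218) = 436
Total out = 872 mol; y_P = 436 / 872 = 0.5.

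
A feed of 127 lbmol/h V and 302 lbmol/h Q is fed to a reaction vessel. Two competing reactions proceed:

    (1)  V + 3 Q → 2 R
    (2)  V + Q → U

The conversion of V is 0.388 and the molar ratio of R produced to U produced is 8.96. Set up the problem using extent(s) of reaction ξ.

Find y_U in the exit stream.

0.0265

Conversion of V: V consumed = 0.388 × 127 = 49.28 lbmol/h = 1ξ₁ + 1ξ₂.
Selectivity: 2ξ₁ / (1ξ₂) = 8.96 → ξ₁ = 4.48 ξ₂.
Substitute: (1·4.48 + 1) ξ₂ = 49.28 → ξ₂ = 8.992 lbmol/h, ξ₁ = 40.28 lbmol/h.
Outlet amounts (n = n₀ + Σ ν·ξ):
  V: 127 − 1(40.28) − 1(8.992) = 77.72
  Q: 302 − 3(40.28) − 1(8.992) = 172.2
  R: 0 + 2(40.28) = 80.57
  U: 0 + 1(8.992) = 8.992
Total out = 339.4 lbmol/h; y_U = 8.992 / 339.4 = 0.02649.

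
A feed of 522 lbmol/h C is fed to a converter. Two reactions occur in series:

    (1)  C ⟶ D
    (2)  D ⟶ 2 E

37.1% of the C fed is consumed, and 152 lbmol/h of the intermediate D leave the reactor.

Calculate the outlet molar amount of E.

Conversion of C: C consumed = 1ξ₁ = 0.371 × 522 → ξ₁ = 193.7 lbmol/h.
D balance: n_D = 0 + 1ξ₁ − 1ξ₂ = 152 → ξ₂ = (1·193.7 − 152)/1 = 41.66 lbmol/h.
Outlet amounts (n = n₀ + Σ ν·ξ):
  C: 522 − 1(193.7) = 328.3
  D: 0 + 1(193.7) − 1(41.66) = 152
  E: 0 + 2(41.66) = 83.32

83.3 lbmol/h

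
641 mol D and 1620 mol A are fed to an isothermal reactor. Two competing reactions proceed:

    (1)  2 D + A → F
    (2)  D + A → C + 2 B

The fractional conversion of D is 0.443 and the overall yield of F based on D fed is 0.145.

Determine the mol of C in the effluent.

Yield of F: 1ξ₁ / 641 = 0.145 → ξ₁ = 92.94 mol.
Conversion of D: 2ξ₁ + 1ξ₂ = 0.443 × 641 = 284 → ξ₂ = 98.07 mol.
Outlet amounts (n = n₀ + Σ ν·ξ):
  D: 641 − 2(92.94) − 1(98.07) = 357
  A: 1620 − 1(92.94) − 1(98.07) = 1429
  F: 0 + 1(92.94) = 92.94
  C: 0 + 1(98.07) = 98.07
  B: 0 + 2(98.07) = 196.1

98.1 mol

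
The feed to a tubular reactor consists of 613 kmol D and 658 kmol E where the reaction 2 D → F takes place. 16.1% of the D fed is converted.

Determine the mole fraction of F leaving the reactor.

D reacted = 0.161 × 613 = 98.69 kmol; ν_D = −2, so ξ = 98.69/2 = 49.35 kmol.
Outlet amounts (n = n₀ + ν ξ):
  D: 613 − 2(49.35) = 514.3
  F: 0 + 1(49.35) = 49.35
  E: 658 (inert)
Total out = 1222 kmol; y_F = 49.35 / 1222 = 0.04039.

0.0404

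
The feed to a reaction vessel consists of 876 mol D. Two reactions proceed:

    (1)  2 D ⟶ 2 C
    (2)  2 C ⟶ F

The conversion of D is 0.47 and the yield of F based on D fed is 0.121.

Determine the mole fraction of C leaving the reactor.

Conversion of D: D consumed = 2ξ₁ = 0.47 × 876 → ξ₁ = 205.9 mol.
Yield of F: 1ξ₂ / 876 = 0.121 → ξ₂ = 106 mol.
Outlet amounts (n = n₀ + Σ ν·ξ):
  D: 876 − 2(205.9) = 464.3
  C: 0 + 2(205.9) − 2(106) = 199.7
  F: 0 + 1(106) = 106
Total out = 770 mol; y_C = 199.7 / 770 = 0.2594.

0.259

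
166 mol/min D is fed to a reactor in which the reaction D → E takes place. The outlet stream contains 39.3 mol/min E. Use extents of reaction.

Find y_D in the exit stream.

For E: n = n₀ + 1ξ → 39.3 = 0 + 1ξ, giving ξ = 39.3 mol/min.
Outlet amounts (n = n₀ + ν ξ):
  D: 166 − 1(39.3) = 126.7
  E: 0 + 1(39.3) = 39.3
Total out = 166 mol/min; y_D = 126.7 / 166 = 0.7633.

0.763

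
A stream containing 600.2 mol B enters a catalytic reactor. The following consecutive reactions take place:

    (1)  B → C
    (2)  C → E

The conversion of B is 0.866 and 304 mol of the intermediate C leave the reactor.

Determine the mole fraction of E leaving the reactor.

0.36

Conversion of B: B consumed = 1ξ₁ = 0.866 × 600.2 → ξ₁ = 519.8 mol.
C balance: n_C = 0 + 1ξ₁ − 1ξ₂ = 304 → ξ₂ = (1·519.8 − 304)/1 = 215.8 mol.
Outlet amounts (n = n₀ + Σ ν·ξ):
  B: 600.2 − 1(519.8) = 80.43
  C: 0 + 1(519.8) − 1(215.8) = 304
  E: 0 + 1(215.8) = 215.8
Total out = 600.2 mol; y_E = 215.8 / 600.2 = 0.3595.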